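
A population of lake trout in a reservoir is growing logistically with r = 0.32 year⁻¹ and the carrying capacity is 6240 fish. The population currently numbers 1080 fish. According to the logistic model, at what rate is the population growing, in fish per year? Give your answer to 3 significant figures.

286 fish per year

dN/dt = rN(1 − N/K) = 0.32 × 1080 × (1 − 1080/6240).
1 − 1080/6240 = 0.82692; dN/dt = 0.32 × 1080 × 0.82692 = 285.78.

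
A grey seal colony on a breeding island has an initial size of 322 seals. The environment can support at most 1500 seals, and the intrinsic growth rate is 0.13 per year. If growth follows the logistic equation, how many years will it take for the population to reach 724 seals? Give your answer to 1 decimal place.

A = (K − N₀)/N₀ = (1500 − 322)/322 = 3.6584.
Solve 1500/(1 + 3.6584·e^(−0.13t)) = 724: 1 + 3.6584·e^(−0.13t) = 2.0718, so e^(−0.13t) = 0.292977.
−0.13·t = ln(0.292977) = -1.2277, so t = 1.2277/0.13 = 9.4435.

9.4 years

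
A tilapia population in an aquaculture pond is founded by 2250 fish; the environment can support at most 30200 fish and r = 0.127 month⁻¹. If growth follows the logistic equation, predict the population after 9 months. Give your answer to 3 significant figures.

6090 fish

A = (K − N₀)/N₀ = (30200 − 2250)/2250 = 12.422.
N(t) = K/(1 + A·e^(−rt)) = 30200/(1 + 12.422×e^(−0.127×9)).
e^(−1.143) = 0.31886; denominator = 1 + 12.422×0.31886 = 4.961.
N = 30200/4.961 = 6087.53.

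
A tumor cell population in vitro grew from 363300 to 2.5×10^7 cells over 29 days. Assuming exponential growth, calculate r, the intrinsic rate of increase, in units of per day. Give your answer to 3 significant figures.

From N(t) = N₀·e^(rt): e^(r·29) = 2.5×10^7/363300 = 68.814.
r·29 = ln(68.814) = 4.2314, so r = 4.2314/29 = 0.14591.

0.146 per day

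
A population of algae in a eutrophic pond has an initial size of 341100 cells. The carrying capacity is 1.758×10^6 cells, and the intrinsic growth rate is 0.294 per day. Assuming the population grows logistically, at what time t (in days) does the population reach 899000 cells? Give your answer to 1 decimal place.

A = (K − N₀)/N₀ = (1.758×10^6 − 341100)/341100 = 4.1539.
Solve 1.758×10^6/(1 + 4.1539·e^(−0.294t)) = 899000: 1 + 4.1539·e^(−0.294t) = 1.9555, so e^(−0.294t) = 0.230026.
−0.294·t = ln(0.230026) = -1.4696, so t = 1.4696/0.294 = 4.9985.

5.0 days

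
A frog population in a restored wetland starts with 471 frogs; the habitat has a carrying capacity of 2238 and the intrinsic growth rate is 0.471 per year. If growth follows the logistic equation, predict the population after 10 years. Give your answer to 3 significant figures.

A = (K − N₀)/N₀ = (2238 − 471)/471 = 3.7516.
N(t) = K/(1 + A·e^(−rt)) = 2238/(1 + 3.7516×e^(−0.471×10)).
e^(−4.71) = 0.0090048; denominator = 1 + 3.7516×0.0090048 = 1.0338.
N = 2238/1.0338 = 2164.87.

2160 frogs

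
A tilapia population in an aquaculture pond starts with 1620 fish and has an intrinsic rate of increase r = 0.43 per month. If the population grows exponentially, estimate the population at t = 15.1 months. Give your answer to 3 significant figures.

N(t) = N₀·e^(rt) = 1620 × e^(0.43×15.1) = 1620 × e^6.493.
e^6.493 ≈ 660.5, so N ≈ 1620 × 660.5 = 1.070013×10^6.

1070000 fish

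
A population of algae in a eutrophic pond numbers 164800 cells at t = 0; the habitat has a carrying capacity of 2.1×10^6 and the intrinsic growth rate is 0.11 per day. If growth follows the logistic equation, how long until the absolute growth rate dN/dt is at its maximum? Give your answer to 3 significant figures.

Logistic growth is fastest at N = K/2 = 1.05×10^6.
A = (K − N₀)/N₀ = 11.743. Set K/(1 + A·e^(−rt)) = K/2 → A·e^(−rt) = 1.
e^(−0.11t) = 1/11.743 = 0.0851592, so t = ln(11.743)/0.11 = 2.4632/0.11 = 22.393.

22.4 days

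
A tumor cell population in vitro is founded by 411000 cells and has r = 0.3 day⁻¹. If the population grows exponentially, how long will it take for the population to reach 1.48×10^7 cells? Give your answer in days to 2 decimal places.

11.95 days

Set N₀·e^(rt) = 1.48×10^7: e^(0.3·t) = 1.48×10^7/411000 = 36.01.
0.3·t = ln(36.01) = 3.5838, so t = 3.5838/0.3 = 11.946.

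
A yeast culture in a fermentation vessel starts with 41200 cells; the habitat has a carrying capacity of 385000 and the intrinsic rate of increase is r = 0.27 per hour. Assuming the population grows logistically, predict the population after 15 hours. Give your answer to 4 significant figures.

A = (K − N₀)/N₀ = (385000 − 41200)/41200 = 8.3447.
N(t) = K/(1 + A·e^(−rt)) = 385000/(1 + 8.3447×e^(−0.27×15)).
e^(−4.05) = 0.017422; denominator = 1 + 8.3447×0.017422 = 1.1454.
N = 385000/1.1454 = 336132.

336100 cells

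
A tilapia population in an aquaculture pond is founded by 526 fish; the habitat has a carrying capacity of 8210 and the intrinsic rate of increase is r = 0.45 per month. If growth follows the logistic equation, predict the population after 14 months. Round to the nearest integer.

7996 fish

A = (K − N₀)/N₀ = (8210 − 526)/526 = 14.608.
N(t) = K/(1 + A·e^(−rt)) = 8210/(1 + 14.608×e^(−0.45×14)).
e^(−6.3) = 0.0018363; denominator = 1 + 14.608×0.0018363 = 1.0268.
N = 8210/1.0268 = 7995.52.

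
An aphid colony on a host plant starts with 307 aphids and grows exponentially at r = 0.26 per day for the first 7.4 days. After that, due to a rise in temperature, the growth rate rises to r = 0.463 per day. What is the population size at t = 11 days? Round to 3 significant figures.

Phase 1: N(7.4) = 307·e^(0.26×7.4) = 307·e^1.924 = 2102.43.
Phase 2 runs for 11 − 7.4 = 3.6 days at r = 0.463.
N(11) = 2102.43·e^(0.463×3.6) = 2102.43·e^1.667 = 11132.8.

11100 aphids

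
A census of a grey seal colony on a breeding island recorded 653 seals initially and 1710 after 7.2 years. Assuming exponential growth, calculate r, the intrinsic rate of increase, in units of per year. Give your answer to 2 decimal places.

From N(t) = N₀·e^(rt): e^(r·7.2) = 1710/653 = 2.6187.
r·7.2 = ln(2.6187) = 0.96267, so r = 0.96267/7.2 = 0.1337.

0.13 per year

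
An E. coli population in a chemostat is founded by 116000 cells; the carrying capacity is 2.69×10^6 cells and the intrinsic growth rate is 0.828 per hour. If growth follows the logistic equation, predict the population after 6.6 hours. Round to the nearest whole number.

2459017 cells

A = (K − N₀)/N₀ = (2.69×10^6 − 116000)/116000 = 22.19.
N(t) = K/(1 + A·e^(−rt)) = 2.69×10^6/(1 + 22.19×e^(−0.828×6.6)).
e^(−5.465) = 0.0042332; denominator = 1 + 22.19×0.0042332 = 1.0939.
N = 2.69×10^6/1.0939 = 2.459017×10^6.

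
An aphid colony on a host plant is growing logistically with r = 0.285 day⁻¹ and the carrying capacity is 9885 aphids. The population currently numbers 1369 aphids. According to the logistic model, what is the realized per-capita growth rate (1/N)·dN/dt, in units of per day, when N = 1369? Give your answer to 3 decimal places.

0.246 per day

(1/N)·dN/dt = r(1 − N/K) = 0.285 × (1 − 1369/9885).
= 0.285 × 0.86151 = 0.24553.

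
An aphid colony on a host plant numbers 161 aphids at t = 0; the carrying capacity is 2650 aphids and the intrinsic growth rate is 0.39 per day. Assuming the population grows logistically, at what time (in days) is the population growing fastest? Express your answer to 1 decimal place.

Logistic growth is fastest at N = K/2 = 1325.
A = (K − N₀)/N₀ = 15.46. Set K/(1 + A·e^(−rt)) = K/2 → A·e^(−rt) = 1.
e^(−0.39t) = 1/15.46 = 0.0646846, so t = ln(15.46)/0.39 = 2.7382/0.39 = 7.0211.

7.0 days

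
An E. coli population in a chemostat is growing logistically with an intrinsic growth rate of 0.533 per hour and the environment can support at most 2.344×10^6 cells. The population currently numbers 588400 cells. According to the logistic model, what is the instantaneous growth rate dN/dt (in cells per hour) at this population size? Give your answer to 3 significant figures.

dN/dt = rN(1 − N/K) = 0.533 × 588400 × (1 − 588400/2.344×10^6).
1 − 588400/2.344×10^6 = 0.74898; dN/dt = 0.533 × 588400 × 0.74898 = 2.34892×10^5.

235000 cells per hour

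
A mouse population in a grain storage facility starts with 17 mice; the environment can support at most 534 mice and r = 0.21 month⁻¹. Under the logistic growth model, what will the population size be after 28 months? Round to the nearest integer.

492 mice

A = (K − N₀)/N₀ = (534 − 17)/17 = 30.412.
N(t) = K/(1 + A·e^(−rt)) = 534/(1 + 30.412×e^(−0.21×28)).
e^(−5.88) = 0.0027948; denominator = 1 + 30.412×0.0027948 = 1.085.
N = 534/1.085 = 492.168.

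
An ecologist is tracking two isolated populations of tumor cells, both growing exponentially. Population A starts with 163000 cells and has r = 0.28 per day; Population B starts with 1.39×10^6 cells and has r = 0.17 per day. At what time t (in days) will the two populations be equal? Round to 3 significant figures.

Set 163000·e^(0.28t) = 1.39×10^6·e^(0.17t).
e^((0.28 − 0.17)t) = 1.39×10^6/163000 → e^(0.11·t) = 8.5276.
0.11·t = ln(8.5276) = 2.1433, so t = 2.1433/0.11 = 19.485.

19.5 days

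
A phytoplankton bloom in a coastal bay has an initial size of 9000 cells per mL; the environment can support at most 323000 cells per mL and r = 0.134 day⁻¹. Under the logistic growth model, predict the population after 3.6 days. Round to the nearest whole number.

A = (K − N₀)/N₀ = (323000 − 9000)/9000 = 34.889.
N(t) = K/(1 + A·e^(−rt)) = 323000/(1 + 34.889×e^(−0.134×3.6)).
e^(−0.4824) = 0.6173; denominator = 1 + 34.889×0.6173 = 22.537.
N = 323000/22.537 = 14332.

14332 cells per mL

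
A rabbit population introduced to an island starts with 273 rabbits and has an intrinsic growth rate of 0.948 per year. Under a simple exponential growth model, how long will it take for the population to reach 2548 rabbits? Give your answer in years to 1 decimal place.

2.4 years

Set N₀·e^(rt) = 2548: e^(0.948·t) = 2548/273 = 9.3333.
0.948·t = ln(9.3333) = 2.2336, so t = 2.2336/0.948 = 2.3561.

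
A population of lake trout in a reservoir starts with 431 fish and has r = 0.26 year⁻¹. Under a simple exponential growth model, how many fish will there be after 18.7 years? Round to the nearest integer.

55721 fish

N(t) = N₀·e^(rt) = 431 × e^(0.26×18.7) = 431 × e^4.862.
e^4.862 ≈ 129.28, so N ≈ 431 × 129.28 = 55720.8.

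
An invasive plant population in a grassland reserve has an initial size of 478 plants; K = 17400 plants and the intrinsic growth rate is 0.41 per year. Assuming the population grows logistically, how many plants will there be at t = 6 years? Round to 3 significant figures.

4320 plants

A = (K − N₀)/N₀ = (17400 − 478)/478 = 35.402.
N(t) = K/(1 + A·e^(−rt)) = 17400/(1 + 35.402×e^(−0.41×6)).
e^(−2.46) = 0.085435; denominator = 1 + 35.402×0.085435 = 4.0245.
N = 17400/4.0245 = 4323.48.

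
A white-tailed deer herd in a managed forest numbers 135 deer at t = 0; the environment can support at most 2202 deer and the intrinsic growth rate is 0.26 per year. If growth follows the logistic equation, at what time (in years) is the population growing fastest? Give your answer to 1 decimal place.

10.5 years

Logistic growth is fastest at N = K/2 = 1101.
A = (K − N₀)/N₀ = 15.311. Set K/(1 + A·e^(−rt)) = K/2 → A·e^(−rt) = 1.
e^(−0.26t) = 1/15.311 = 0.065312, so t = ln(15.311)/0.26 = 2.7286/0.26 = 10.495.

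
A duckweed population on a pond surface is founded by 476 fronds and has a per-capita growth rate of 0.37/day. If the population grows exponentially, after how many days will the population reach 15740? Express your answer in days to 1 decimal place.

9.5 days

Set N₀·e^(rt) = 15740: e^(0.37·t) = 15740/476 = 33.067.
0.37·t = ln(33.067) = 3.4985, so t = 3.4985/0.37 = 9.4555.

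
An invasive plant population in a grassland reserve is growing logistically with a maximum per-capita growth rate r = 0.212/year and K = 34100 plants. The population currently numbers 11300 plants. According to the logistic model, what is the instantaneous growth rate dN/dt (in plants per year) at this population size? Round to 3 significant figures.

1600 plants per year

dN/dt = rN(1 − N/K) = 0.212 × 11300 × (1 − 11300/34100).
1 − 11300/34100 = 0.66862; dN/dt = 0.212 × 11300 × 0.66862 = 1601.8.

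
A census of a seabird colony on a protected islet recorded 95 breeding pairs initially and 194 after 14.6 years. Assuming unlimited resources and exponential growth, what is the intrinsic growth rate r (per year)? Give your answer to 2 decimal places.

0.05 per year

From N(t) = N₀·e^(rt): e^(r·14.6) = 194/95 = 2.0421.
r·14.6 = ln(2.0421) = 0.71398, so r = 0.71398/14.6 = 0.048903.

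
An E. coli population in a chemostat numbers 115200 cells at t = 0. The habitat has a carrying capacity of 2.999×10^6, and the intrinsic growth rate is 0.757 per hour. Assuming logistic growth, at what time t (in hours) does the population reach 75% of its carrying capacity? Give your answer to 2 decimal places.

A = (K − N₀)/N₀ = (2.999×10^6 − 115200)/115200 = 25.033.
Solve 2.999×10^6/(1 + 25.033·e^(−0.757t)) = 2.24925×10^6: 1 + 25.033·e^(−0.757t) = 1.3333, so e^(−0.757t) = 0.0133158.
−0.757·t = ln(0.0133158) = -4.3188, so t = 4.3188/0.757 = 5.7052.

5.71 hours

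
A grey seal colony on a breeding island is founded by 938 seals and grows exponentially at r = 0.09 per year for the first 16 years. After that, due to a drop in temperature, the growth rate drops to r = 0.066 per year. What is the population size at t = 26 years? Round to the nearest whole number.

Phase 1: N(16) = 938·e^(0.09×16) = 938·e^1.44 = 3959.01.
Phase 2 runs for 26 − 16 = 10 years at r = 0.066.
N(26) = 3959.01·e^(0.066×10) = 3959.01·e^0.66 = 7659.87.

7660 seals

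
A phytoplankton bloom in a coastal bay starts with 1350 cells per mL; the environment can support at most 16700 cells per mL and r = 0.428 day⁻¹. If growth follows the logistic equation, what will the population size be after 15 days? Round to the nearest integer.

16396 cells per mL

A = (K − N₀)/N₀ = (16700 − 1350)/1350 = 11.37.
N(t) = K/(1 + A·e^(−rt)) = 16700/(1 + 11.37×e^(−0.428×15)).
e^(−6.42) = 0.0016287; denominator = 1 + 11.37×0.0016287 = 1.0185.
N = 16700/1.0185 = 16396.4.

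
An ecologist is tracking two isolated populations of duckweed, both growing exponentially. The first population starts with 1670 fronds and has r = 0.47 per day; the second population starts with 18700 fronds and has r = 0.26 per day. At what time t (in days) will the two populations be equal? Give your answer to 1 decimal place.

Set 1670·e^(0.47t) = 18700·e^(0.26t).
e^((0.47 − 0.26)t) = 18700/1670 → e^(0.21·t) = 11.198.
0.21·t = ln(11.198) = 2.4157, so t = 2.4157/0.21 = 11.503.

11.5 days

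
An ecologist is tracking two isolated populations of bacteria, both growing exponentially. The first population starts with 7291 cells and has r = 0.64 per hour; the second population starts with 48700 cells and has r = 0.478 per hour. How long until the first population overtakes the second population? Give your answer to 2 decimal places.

11.72 hours

Set 7291·e^(0.64t) = 48700·e^(0.478t).
e^((0.64 − 0.478)t) = 48700/7291 → e^(0.162·t) = 6.6795.
0.162·t = ln(6.6795) = 1.899, so t = 1.899/0.162 = 11.722.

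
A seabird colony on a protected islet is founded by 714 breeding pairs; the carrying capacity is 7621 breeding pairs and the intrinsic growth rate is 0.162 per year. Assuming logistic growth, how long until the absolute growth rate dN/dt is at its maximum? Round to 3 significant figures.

Logistic growth is fastest at N = K/2 = 3810.5.
A = (K − N₀)/N₀ = 9.6737. Set K/(1 + A·e^(−rt)) = K/2 → A·e^(−rt) = 1.
e^(−0.162t) = 1/9.6737 = 0.103373, so t = ln(9.6737)/0.162 = 2.2694/0.162 = 14.009.

14.0 years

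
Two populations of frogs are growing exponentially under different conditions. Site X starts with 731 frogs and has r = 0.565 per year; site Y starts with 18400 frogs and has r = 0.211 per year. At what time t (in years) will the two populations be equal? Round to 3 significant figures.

Set 731·e^(0.565t) = 18400·e^(0.211t).
e^((0.565 − 0.211)t) = 18400/731 → e^(0.354·t) = 25.171.
0.354·t = ln(25.171) = 3.2257, so t = 3.2257/0.354 = 9.1121.

9.11 years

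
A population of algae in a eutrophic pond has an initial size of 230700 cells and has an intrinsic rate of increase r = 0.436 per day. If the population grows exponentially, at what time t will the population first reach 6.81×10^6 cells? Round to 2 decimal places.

Set N₀·e^(rt) = 6.81×10^6: e^(0.436·t) = 6.81×10^6/230700 = 29.519.
0.436·t = ln(29.519) = 3.385, so t = 3.385/0.436 = 7.7638.

7.76 days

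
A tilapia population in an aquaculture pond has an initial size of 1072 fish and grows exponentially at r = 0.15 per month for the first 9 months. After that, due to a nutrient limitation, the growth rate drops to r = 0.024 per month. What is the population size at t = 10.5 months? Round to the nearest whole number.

Phase 1: N(9) = 1072·e^(0.15×9) = 1072·e^1.35 = 4135.16.
Phase 2 runs for 10.5 − 9 = 1.5 months at r = 0.024.
N(10.5) = 4135.16·e^(0.024×1.5) = 4135.16·e^0.036 = 4286.74.

4287 fish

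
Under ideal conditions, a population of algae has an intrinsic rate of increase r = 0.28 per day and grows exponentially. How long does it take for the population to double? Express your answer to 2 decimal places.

2.48 days

Doubling time t_d = ln(2)/r = 0.6931/0.28 = 2.4755.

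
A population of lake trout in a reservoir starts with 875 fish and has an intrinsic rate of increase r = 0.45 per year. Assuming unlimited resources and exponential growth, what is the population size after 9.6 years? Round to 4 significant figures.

N(t) = N₀·e^(rt) = 875 × e^(0.45×9.6) = 875 × e^4.32.
e^4.32 ≈ 75.189, so N ≈ 875 × 75.189 = 65790.

65790 fish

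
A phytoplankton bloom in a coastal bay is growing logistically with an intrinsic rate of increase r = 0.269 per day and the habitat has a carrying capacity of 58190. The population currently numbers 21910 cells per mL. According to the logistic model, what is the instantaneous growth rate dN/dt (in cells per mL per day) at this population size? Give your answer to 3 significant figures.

3670 cells per mL per day

dN/dt = rN(1 − N/K) = 0.269 × 21910 × (1 − 21910/58190).
1 − 21910/58190 = 0.62347; dN/dt = 0.269 × 21910 × 0.62347 = 3674.6.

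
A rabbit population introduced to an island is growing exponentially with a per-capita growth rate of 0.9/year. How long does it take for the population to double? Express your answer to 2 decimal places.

Doubling time t_d = ln(2)/r = 0.6931/0.9 = 0.77016.

0.77 years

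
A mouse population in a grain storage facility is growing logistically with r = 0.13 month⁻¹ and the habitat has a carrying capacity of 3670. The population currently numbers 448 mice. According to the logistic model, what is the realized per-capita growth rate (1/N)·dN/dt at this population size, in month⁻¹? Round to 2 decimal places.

(1/N)·dN/dt = r(1 − N/K) = 0.13 × (1 − 448/3670).
= 0.13 × 0.87793 = 0.11413.

0.11 per month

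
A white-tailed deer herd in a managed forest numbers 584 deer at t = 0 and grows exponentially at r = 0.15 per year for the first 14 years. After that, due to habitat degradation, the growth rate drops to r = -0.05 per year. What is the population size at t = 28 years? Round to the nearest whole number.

2368 deer

Phase 1: N(14) = 584·e^(0.15×14) = 584·e^2.1 = 4769.04.
Phase 2 runs for 28 − 14 = 14 years at r = -0.05.
N(28) = 4769.04·e^(-0.05×14) = 4769.04·e^-0.7 = 2368.24.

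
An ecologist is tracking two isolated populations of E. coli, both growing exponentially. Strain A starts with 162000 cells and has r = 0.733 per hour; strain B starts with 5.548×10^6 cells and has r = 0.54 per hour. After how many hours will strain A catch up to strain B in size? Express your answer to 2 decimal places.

Set 162000·e^(0.733t) = 5.548×10^6·e^(0.54t).
e^((0.733 − 0.54)t) = 5.548×10^6/162000 → e^(0.193·t) = 34.247.
0.193·t = ln(34.247) = 3.5336, so t = 3.5336/0.193 = 18.309.

18.31 hours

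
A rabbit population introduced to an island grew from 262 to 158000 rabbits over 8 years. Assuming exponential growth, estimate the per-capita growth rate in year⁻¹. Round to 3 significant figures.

From N(t) = N₀·e^(rt): e^(r·8) = 158000/262 = 603.05.
r·8 = ln(603.05) = 6.402, so r = 6.402/8 = 0.80025.

0.800 per year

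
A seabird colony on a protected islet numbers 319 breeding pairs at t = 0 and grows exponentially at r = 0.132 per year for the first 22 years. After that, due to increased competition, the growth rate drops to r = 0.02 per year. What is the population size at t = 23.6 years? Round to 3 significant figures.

Phase 1: N(22) = 319·e^(0.132×22) = 319·e^2.904 = 5820.79.
Phase 2 runs for 23.6 − 22 = 1.6 years at r = 0.02.
N(23.6) = 5820.79·e^(0.02×1.6) = 5820.79·e^0.032 = 6010.07.

6010 breeding pairs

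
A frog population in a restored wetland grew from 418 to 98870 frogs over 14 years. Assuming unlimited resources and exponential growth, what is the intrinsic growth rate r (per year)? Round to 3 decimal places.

0.390 per year

From N(t) = N₀·e^(rt): e^(r·14) = 98870/418 = 236.53.
r·14 = ln(236.53) = 5.4661, so r = 5.4661/14 = 0.39043.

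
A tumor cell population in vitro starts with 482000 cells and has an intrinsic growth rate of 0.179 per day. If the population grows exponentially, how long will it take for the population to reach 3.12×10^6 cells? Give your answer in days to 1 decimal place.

10.4 days

Set N₀·e^(rt) = 3.12×10^6: e^(0.179·t) = 3.12×10^6/482000 = 6.473.
0.179·t = ln(6.473) = 1.8676, so t = 1.8676/0.179 = 10.434.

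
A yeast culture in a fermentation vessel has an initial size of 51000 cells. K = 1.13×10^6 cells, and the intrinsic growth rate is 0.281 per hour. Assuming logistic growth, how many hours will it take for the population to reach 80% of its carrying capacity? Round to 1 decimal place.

15.8 hours

A = (K − N₀)/N₀ = (1.13×10^6 − 51000)/51000 = 21.157.
Solve 1.13×10^6/(1 + 21.157·e^(−0.281t)) = 904000: 1 + 21.157·e^(−0.281t) = 1.25, so e^(−0.281t) = 0.0118165.
−0.281·t = ln(0.0118165) = -4.4383, so t = 4.4383/0.281 = 15.795.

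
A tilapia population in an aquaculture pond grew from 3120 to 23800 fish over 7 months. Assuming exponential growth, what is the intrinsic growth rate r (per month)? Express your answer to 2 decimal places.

0.29 per month

From N(t) = N₀·e^(rt): e^(r·7) = 23800/3120 = 7.6282.
r·7 = ln(7.6282) = 2.0319, so r = 2.0319/7 = 0.29026.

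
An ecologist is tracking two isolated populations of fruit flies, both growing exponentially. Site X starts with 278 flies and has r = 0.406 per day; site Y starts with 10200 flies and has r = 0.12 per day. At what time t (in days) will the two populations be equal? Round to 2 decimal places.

Set 278·e^(0.406t) = 10200·e^(0.12t).
e^((0.406 − 0.12)t) = 10200/278 → e^(0.286·t) = 36.691.
0.286·t = ln(36.691) = 3.6025, so t = 3.6025/0.286 = 12.596.

12.60 days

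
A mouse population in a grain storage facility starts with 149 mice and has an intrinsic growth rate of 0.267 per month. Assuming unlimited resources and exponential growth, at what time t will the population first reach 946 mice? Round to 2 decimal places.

6.92 months

Set N₀·e^(rt) = 946: e^(0.267·t) = 946/149 = 6.349.
0.267·t = ln(6.349) = 1.8483, so t = 1.8483/0.267 = 6.9225.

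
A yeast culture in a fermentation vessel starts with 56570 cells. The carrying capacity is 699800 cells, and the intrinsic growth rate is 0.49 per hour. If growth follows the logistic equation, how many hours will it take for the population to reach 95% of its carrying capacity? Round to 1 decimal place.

11.0 hours

A = (K − N₀)/N₀ = (699800 − 56570)/56570 = 11.371.
Solve 699800/(1 + 11.371·e^(−0.49t)) = 664810: 1 + 11.371·e^(−0.49t) = 1.0526, so e^(−0.49t) = 0.00462878.
−0.49·t = ln(0.00462878) = -5.3755, so t = 5.3755/0.49 = 10.97.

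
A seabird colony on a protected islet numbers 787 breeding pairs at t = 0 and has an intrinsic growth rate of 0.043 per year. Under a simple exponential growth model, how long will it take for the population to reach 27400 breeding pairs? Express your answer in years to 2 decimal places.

82.56 years

Set N₀·e^(rt) = 27400: e^(0.043·t) = 27400/787 = 34.816.
0.043·t = ln(34.816) = 3.5501, so t = 3.5501/0.043 = 82.56.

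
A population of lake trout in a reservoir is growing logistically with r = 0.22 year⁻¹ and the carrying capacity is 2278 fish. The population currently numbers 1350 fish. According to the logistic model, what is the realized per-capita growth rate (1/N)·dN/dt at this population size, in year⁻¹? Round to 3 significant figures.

0.0896 per year

(1/N)·dN/dt = r(1 − N/K) = 0.22 × (1 − 1350/2278).
= 0.22 × 0.40737 = 0.089622.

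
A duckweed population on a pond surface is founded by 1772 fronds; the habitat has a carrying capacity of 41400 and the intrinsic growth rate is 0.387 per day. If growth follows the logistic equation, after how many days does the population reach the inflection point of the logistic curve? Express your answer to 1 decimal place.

Logistic growth is fastest at N = K/2 = 20700.
A = (K − N₀)/N₀ = 22.363. Set K/(1 + A·e^(−rt)) = K/2 → A·e^(−rt) = 1.
e^(−0.387t) = 1/22.363 = 0.0447159, so t = ln(22.363)/0.387 = 3.1074/0.387 = 8.0295.

8.0 days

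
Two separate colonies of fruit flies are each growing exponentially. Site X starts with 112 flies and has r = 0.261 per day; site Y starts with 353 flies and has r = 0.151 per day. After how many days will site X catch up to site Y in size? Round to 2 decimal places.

Set 112·e^(0.261t) = 353·e^(0.151t).
e^((0.261 − 0.151)t) = 353/112 → e^(0.11·t) = 3.1518.
0.11·t = ln(3.1518) = 1.148, so t = 1.148/0.11 = 10.436.

10.44 days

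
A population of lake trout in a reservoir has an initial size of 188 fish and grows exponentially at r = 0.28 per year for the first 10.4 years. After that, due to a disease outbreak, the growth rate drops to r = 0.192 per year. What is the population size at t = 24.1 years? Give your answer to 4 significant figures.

47990 fish

Phase 1: N(10.4) = 188·e^(0.28×10.4) = 188·e^2.912 = 3457.99.
Phase 2 runs for 24.1 − 10.4 = 13.7 years at r = 0.192.
N(24.1) = 3457.99·e^(0.192×13.7) = 3457.99·e^2.63 = 47994.5.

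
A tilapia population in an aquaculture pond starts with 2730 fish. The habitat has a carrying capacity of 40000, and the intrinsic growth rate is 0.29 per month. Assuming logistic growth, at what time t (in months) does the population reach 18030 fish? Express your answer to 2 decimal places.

A = (K − N₀)/N₀ = (40000 − 2730)/2730 = 13.652.
Solve 40000/(1 + 13.652·e^(−0.29t)) = 18030: 1 + 13.652·e^(−0.29t) = 2.2185, so e^(−0.29t) = 0.089256.
−0.29·t = ln(0.089256) = -2.4162, so t = 2.4162/0.29 = 8.3319.

8.33 months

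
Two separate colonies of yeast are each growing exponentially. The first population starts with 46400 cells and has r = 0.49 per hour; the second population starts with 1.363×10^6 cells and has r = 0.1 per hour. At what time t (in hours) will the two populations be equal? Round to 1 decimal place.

8.7 hours

Set 46400·e^(0.49t) = 1.363×10^6·e^(0.1t).
e^((0.49 − 0.1)t) = 1.363×10^6/46400 → e^(0.39·t) = 29.375.
0.39·t = ln(29.375) = 3.3801, so t = 3.3801/0.39 = 8.667.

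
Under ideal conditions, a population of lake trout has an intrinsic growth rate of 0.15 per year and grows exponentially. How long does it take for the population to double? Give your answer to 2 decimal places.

4.62 years

Doubling time t_d = ln(2)/r = 0.6931/0.15 = 4.621.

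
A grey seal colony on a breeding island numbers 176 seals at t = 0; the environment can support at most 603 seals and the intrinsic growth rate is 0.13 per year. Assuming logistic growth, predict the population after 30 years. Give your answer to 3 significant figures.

575 seals

A = (K − N₀)/N₀ = (603 − 176)/176 = 2.4261.
N(t) = K/(1 + A·e^(−rt)) = 603/(1 + 2.4261×e^(−0.13×30)).
e^(−3.9) = 0.020242; denominator = 1 + 2.4261×0.020242 = 1.0491.
N = 603/1.0491 = 574.773.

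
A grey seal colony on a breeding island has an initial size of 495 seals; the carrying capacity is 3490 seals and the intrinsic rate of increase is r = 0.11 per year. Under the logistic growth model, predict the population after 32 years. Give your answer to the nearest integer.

A = (K − N₀)/N₀ = (3490 − 495)/495 = 6.0505.
N(t) = K/(1 + A·e^(−rt)) = 3490/(1 + 6.0505×e^(−0.11×32)).
e^(−3.52) = 0.029599; denominator = 1 + 6.0505×0.029599 = 1.1791.
N = 3490/1.1791 = 2959.91.

2960 seals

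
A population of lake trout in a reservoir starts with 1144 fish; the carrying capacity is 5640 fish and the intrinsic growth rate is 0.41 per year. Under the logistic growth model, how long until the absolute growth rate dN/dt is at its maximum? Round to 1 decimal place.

3.3 years

Logistic growth is fastest at N = K/2 = 2820.
A = (K − N₀)/N₀ = 3.9301. Set K/(1 + A·e^(−rt)) = K/2 → A·e^(−rt) = 1.
e^(−0.41t) = 1/3.9301 = 0.254448, so t = ln(3.9301)/0.41 = 1.3687/0.41 = 3.3382.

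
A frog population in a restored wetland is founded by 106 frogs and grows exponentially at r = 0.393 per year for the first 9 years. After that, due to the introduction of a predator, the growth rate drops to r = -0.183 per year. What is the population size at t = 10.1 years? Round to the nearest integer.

2978 frogs

Phase 1: N(9) = 106·e^(0.393×9) = 106·e^3.537 = 3642.55.
Phase 2 runs for 10.1 − 9 = 1.1 years at r = -0.183.
N(10.1) = 3642.55·e^(-0.183×1.1) = 3642.55·e^-0.2013 = 2978.39.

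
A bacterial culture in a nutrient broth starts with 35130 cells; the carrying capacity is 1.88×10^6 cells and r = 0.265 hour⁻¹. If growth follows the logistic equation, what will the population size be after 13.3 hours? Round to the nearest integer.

737993 cells

A = (K − N₀)/N₀ = (1.88×10^6 − 35130)/35130 = 52.516.
N(t) = K/(1 + A·e^(−rt)) = 1.88×10^6/(1 + 52.516×e^(−0.265×13.3)).
e^(−3.525) = 0.029467; denominator = 1 + 52.516×0.029467 = 2.5475.
N = 1.88×10^6/2.5475 = 737993.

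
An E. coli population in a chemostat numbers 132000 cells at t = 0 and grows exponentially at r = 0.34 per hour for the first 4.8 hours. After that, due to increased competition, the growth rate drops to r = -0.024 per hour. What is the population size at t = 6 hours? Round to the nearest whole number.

Phase 1: N(4.8) = 132000·e^(0.34×4.8) = 132000·e^1.632 = 675060.
Phase 2 runs for 6 − 4.8 = 1.2 hours at r = -0.024.
N(6) = 675060·e^(-0.024×1.2) = 675060·e^-0.0288 = 655896.

655896 cells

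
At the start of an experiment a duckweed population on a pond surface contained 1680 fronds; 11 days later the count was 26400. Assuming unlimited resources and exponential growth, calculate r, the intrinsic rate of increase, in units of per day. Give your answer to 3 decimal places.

From N(t) = N₀·e^(rt): e^(r·11) = 26400/1680 = 15.714.
r·11 = ln(15.714) = 2.7546, so r = 2.7546/11 = 0.25042.

0.250 per day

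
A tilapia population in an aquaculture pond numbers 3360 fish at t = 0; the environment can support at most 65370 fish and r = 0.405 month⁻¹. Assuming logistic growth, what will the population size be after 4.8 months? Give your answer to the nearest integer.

A = (K − N₀)/N₀ = (65370 − 3360)/3360 = 18.455.
N(t) = K/(1 + A·e^(−rt)) = 65370/(1 + 18.455×e^(−0.405×4.8)).
e^(−1.944) = 0.14313; denominator = 1 + 18.455×0.14313 = 3.6415.
N = 65370/3.6415 = 17951.3.

17951 fish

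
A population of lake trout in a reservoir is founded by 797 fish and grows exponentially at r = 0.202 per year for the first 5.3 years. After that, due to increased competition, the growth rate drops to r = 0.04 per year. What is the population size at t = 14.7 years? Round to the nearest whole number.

3386 fish

Phase 1: N(5.3) = 797·e^(0.202×5.3) = 797·e^1.071 = 2324.95.
Phase 2 runs for 14.7 − 5.3 = 9.4 years at r = 0.04.
N(14.7) = 2324.95·e^(0.04×9.4) = 2324.95·e^0.376 = 3386.17.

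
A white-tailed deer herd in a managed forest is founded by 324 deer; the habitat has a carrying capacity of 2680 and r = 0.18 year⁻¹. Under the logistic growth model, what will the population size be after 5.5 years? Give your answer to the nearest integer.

724 deer

A = (K − N₀)/N₀ = (2680 − 324)/324 = 7.2716.
N(t) = K/(1 + A·e^(−rt)) = 2680/(1 + 7.2716×e^(−0.18×5.5)).
e^(−0.99) = 0.37158; denominator = 1 + 7.2716×0.37158 = 3.702.
N = 2680/3.702 = 723.941.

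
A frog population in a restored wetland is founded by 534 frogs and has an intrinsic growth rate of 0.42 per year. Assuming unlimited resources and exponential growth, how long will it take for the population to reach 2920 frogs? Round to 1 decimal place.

Set N₀·e^(rt) = 2920: e^(0.42·t) = 2920/534 = 5.4682.
0.42·t = ln(5.4682) = 1.6989, so t = 1.6989/0.42 = 4.0451.

4.0 years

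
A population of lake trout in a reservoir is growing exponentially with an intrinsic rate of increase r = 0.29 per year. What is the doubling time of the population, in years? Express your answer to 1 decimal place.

Doubling time t_d = ln(2)/r = 0.6931/0.29 = 2.3902.

2.4 years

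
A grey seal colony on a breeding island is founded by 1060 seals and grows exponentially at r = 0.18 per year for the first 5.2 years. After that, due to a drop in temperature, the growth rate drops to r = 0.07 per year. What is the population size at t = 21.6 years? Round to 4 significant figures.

8519 seals

Phase 1: N(5.2) = 1060·e^(0.18×5.2) = 1060·e^0.936 = 2702.75.
Phase 2 runs for 21.6 − 5.2 = 16.4 years at r = 0.07.
N(21.6) = 2702.75·e^(0.07×16.4) = 2702.75·e^1.148 = 8518.74.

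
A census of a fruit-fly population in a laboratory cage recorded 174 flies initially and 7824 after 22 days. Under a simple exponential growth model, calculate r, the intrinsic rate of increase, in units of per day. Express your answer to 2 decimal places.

From N(t) = N₀·e^(rt): e^(r·22) = 7824/174 = 44.966.
r·22 = ln(44.966) = 3.8059, so r = 3.8059/22 = 0.173.

0.17 per day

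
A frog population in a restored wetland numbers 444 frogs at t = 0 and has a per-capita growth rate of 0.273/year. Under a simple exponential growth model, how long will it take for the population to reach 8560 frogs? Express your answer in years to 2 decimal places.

10.84 years

Set N₀·e^(rt) = 8560: e^(0.273·t) = 8560/444 = 19.279.
0.273·t = ln(19.279) = 2.959, so t = 2.959/0.273 = 10.839.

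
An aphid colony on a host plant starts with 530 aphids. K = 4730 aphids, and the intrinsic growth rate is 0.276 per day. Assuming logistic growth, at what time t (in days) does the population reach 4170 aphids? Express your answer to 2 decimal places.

14.77 days

A = (K − N₀)/N₀ = (4730 − 530)/530 = 7.9245.
Solve 4730/(1 + 7.9245·e^(−0.276t)) = 4170: 1 + 7.9245·e^(−0.276t) = 1.1343, so e^(−0.276t) = 0.0169464.
−0.276·t = ln(0.0169464) = -4.0777, so t = 4.0777/0.276 = 14.774.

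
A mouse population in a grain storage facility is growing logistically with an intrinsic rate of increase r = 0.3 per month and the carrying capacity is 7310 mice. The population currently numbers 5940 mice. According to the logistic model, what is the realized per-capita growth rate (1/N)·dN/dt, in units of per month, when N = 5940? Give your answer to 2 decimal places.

(1/N)·dN/dt = r(1 − N/K) = 0.3 × (1 − 5940/7310).
= 0.3 × 0.18741 = 0.056224.

0.06 per month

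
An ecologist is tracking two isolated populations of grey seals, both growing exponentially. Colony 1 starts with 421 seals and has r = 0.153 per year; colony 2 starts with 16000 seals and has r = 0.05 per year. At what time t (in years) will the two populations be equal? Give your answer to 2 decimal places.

35.32 years

Set 421·e^(0.153t) = 16000·e^(0.05t).
e^((0.153 − 0.05)t) = 16000/421 → e^(0.103·t) = 38.005.
0.103·t = ln(38.005) = 3.6377, so t = 3.6377/0.103 = 35.318.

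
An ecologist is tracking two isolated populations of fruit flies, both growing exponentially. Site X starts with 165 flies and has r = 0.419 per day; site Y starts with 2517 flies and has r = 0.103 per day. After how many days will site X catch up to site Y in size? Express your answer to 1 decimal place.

Set 165·e^(0.419t) = 2517·e^(0.103t).
e^((0.419 − 0.103)t) = 2517/165 → e^(0.316·t) = 15.255.
0.316·t = ln(15.255) = 2.7249, so t = 2.7249/0.316 = 8.623.

8.6 days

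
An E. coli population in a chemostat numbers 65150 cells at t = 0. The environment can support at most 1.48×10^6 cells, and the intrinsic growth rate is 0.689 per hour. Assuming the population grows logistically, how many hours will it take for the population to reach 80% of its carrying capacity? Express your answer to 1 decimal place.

A = (K − N₀)/N₀ = (1.48×10^6 − 65150)/65150 = 21.717.
Solve 1.48×10^6/(1 + 21.717·e^(−0.689t)) = 1.184×10^6: 1 + 21.717·e^(−0.689t) = 1.25, so e^(−0.689t) = 0.0115118.
−0.689·t = ln(0.0115118) = -4.4644, so t = 4.4644/0.689 = 6.4795.

6.5 hours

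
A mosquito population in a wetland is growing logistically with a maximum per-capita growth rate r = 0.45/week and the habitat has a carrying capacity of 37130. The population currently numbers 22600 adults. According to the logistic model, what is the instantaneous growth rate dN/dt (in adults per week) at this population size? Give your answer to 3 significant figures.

3980 adults per week

dN/dt = rN(1 − N/K) = 0.45 × 22600 × (1 − 22600/37130).
1 − 22600/37130 = 0.39133; dN/dt = 0.45 × 22600 × 0.39133 = 3979.8.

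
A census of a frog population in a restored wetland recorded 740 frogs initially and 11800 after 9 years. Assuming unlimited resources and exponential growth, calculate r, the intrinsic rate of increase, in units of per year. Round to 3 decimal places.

From N(t) = N₀·e^(rt): e^(r·9) = 11800/740 = 15.946.
r·9 = ln(15.946) = 2.7692, so r = 2.7692/9 = 0.30769.

0.308 per year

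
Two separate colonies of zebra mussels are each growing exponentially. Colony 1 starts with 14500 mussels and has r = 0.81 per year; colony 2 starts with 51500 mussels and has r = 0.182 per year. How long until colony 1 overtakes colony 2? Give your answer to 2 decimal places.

Set 14500·e^(0.81t) = 51500·e^(0.182t).
e^((0.81 − 0.182)t) = 51500/14500 → e^(0.628·t) = 3.5517.
0.628·t = ln(3.5517) = 1.2674, so t = 1.2674/0.628 = 2.0182.

2.02 years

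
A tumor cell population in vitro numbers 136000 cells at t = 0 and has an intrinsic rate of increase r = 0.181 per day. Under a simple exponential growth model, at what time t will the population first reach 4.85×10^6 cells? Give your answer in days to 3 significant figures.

Set N₀·e^(rt) = 4.85×10^6: e^(0.181·t) = 4.85×10^6/136000 = 35.662.
0.181·t = ln(35.662) = 3.5741, so t = 3.5741/0.181 = 19.746.

19.7 days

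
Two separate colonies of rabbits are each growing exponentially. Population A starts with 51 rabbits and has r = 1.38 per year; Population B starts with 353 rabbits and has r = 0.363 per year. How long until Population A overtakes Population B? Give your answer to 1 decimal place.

1.9 years

Set 51·e^(1.38t) = 353·e^(0.363t).
e^((1.38 − 0.363)t) = 353/51 → e^(1.017·t) = 6.9216.
1.017·t = ln(6.9216) = 1.9346, so t = 1.9346/1.017 = 1.9023.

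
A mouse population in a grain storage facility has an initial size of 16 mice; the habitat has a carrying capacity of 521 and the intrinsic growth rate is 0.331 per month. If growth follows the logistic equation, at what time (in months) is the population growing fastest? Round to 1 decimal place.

Logistic growth is fastest at N = K/2 = 260.5.
A = (K − N₀)/N₀ = 31.562. Set K/(1 + A·e^(−rt)) = K/2 → A·e^(−rt) = 1.
e^(−0.331t) = 1/31.562 = 0.0316832, so t = ln(31.562)/0.331 = 3.452/0.331 = 10.429.

10.4 months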